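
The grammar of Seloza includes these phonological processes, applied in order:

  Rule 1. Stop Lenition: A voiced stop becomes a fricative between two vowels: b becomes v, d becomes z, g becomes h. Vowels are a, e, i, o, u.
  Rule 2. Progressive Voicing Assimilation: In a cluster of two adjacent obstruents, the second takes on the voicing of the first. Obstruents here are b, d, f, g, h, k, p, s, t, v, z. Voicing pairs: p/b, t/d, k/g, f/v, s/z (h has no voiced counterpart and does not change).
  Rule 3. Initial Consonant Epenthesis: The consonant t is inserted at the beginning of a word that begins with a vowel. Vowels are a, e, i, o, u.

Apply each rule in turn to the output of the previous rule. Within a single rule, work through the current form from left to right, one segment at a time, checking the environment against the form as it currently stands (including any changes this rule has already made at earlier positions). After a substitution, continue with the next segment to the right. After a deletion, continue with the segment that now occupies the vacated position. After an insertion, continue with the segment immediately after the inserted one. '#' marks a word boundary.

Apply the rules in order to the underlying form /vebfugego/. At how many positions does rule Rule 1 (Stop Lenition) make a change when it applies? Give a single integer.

Rule 1 Stop Lenition: [vebfugego] → [vebfuheho]
Rule 2 Progressive Voicing Assimilation: [vebfuheho] → [vebvuheho]
Rule 3 Initial Consonant Epenthesis: no change — [vebvuheho]
Rule Rule 1 changed 2 position(s).

2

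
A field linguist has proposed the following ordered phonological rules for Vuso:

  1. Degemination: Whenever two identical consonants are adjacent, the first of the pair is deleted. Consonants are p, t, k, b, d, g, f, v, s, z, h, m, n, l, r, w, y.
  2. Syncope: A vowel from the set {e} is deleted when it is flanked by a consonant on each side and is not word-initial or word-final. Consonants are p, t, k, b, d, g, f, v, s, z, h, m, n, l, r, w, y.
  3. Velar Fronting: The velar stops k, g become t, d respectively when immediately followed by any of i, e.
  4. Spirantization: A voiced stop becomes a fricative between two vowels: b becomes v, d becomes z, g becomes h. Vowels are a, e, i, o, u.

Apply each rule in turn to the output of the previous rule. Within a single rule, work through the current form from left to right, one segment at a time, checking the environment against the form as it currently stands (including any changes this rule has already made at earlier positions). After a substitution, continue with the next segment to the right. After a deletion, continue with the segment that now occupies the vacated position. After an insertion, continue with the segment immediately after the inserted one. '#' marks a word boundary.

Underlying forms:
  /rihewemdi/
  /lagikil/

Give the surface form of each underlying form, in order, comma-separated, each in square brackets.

/rihewemdi/:
  1 Degemination: no change — [rihewemdi]
  2 Syncope: [rihewemdi] → [rihwmdi]
  3 Velar Fronting: no change — [rihwmdi]
  4 Spirantization: no change — [rihwmdi]
/lagikil/:
  1 Degemination: no change — [lagikil]
  2 Syncope: no change — [lagikil]
  3 Velar Fronting: [lagikil] → [laditil]
  4 Spirantization: [laditil] → [lazitil]

[rihwmdi], [lazitil]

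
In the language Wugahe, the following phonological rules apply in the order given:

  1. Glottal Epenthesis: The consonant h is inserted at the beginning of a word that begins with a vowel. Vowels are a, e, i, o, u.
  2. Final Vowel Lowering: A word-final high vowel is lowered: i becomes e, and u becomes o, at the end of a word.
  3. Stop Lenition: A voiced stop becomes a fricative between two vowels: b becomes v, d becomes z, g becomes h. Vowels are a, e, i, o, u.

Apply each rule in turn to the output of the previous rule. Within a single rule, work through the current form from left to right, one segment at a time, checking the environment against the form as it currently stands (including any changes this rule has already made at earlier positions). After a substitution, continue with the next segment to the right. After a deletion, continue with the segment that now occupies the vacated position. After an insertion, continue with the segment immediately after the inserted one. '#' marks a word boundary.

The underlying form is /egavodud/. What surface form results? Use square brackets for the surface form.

1 Glottal Epenthesis: [egavodud] → [hegavodud]
2 Final Vowel Lowering: no change — [hegavodud]
3 Stop Lenition: [hegavodud] → [hehavozud]

[hehavozud]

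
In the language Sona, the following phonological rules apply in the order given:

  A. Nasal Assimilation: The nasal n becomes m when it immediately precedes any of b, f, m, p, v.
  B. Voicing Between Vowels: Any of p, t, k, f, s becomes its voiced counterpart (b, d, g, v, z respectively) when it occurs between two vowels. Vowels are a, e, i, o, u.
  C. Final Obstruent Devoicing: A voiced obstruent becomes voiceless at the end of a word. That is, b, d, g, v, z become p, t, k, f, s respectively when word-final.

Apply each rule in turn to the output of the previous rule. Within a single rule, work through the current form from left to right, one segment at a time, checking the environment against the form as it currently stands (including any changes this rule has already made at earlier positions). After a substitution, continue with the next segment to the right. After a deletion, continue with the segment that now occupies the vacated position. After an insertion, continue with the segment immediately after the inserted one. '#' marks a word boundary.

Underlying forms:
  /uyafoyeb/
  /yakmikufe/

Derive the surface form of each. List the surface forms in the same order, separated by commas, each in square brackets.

[uyavoyep], [yakmiguve]

/uyafoyeb/:
  A Nasal Assimilation: no change — [uyafoyeb]
  B Voicing Between Vowels: [uyafoyeb] → [uyavoyeb]
  C Final Obstruent Devoicing: [uyavoyeb] → [uyavoyep]
/yakmikufe/:
  A Nasal Assimilation: no change — [yakmikufe]
  B Voicing Between Vowels: [yakmikufe] → [yakmiguve]
  C Final Obstruent Devoicing: no change — [yakmiguve]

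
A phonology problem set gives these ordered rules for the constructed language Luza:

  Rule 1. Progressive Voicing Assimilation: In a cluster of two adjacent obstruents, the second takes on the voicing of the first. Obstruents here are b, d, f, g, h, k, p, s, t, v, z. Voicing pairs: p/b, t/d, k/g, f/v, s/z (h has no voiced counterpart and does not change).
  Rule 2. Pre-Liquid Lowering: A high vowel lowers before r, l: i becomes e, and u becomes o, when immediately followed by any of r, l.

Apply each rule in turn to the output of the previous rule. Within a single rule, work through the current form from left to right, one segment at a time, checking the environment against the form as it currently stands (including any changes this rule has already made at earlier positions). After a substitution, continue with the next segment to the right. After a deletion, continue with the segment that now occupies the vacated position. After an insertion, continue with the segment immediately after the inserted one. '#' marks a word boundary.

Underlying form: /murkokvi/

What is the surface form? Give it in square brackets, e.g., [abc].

Rule 1 Progressive Voicing Assimilation: [murkokvi] → [murkokfi]
Rule 2 Pre-Liquid Lowering: [murkokfi] → [morkokfi]

[morkokfi]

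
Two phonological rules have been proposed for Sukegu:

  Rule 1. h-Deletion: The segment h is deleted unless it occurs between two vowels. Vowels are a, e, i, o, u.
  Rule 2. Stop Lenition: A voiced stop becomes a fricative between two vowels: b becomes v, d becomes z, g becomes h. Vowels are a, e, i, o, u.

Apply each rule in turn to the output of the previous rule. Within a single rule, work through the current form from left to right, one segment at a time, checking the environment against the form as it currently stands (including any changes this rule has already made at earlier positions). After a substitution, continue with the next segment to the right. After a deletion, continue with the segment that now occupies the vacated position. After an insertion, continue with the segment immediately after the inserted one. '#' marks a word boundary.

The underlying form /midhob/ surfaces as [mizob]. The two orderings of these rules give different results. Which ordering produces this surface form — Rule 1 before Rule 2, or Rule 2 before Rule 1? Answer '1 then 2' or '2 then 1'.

1 then 2

Order 1 then 2:
  1 h-Deletion: [midhob] → [midob]
  2 Stop Lenition: [midob] → [mizob]
  result: [mizob]
Order 2 then 1:
  2 Stop Lenition: no change — [midhob]
  1 h-Deletion: [midhob] → [midob]
  result: [midob]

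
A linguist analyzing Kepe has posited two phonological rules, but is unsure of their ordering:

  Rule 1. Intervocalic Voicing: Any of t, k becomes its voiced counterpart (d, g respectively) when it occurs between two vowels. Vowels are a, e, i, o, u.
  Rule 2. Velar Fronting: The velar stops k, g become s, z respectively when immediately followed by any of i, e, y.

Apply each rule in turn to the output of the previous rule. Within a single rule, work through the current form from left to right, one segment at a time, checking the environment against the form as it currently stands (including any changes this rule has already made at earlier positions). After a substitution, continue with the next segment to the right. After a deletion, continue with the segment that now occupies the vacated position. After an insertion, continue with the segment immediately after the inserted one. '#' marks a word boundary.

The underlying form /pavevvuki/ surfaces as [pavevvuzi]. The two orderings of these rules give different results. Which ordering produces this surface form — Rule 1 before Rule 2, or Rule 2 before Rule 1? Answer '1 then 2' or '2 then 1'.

1 then 2

Order 1 then 2:
  1 Intervocalic Voicing: [pavevvuki] → [pavevvugi]
  2 Velar Fronting: [pavevvugi] → [pavevvuzi]
  result: [pavevvuzi]
Order 2 then 1:
  2 Velar Fronting: [pavevvuki] → [pavevvusi]
  1 Intervocalic Voicing: no change — [pavevvusi]
  result: [pavevvusi]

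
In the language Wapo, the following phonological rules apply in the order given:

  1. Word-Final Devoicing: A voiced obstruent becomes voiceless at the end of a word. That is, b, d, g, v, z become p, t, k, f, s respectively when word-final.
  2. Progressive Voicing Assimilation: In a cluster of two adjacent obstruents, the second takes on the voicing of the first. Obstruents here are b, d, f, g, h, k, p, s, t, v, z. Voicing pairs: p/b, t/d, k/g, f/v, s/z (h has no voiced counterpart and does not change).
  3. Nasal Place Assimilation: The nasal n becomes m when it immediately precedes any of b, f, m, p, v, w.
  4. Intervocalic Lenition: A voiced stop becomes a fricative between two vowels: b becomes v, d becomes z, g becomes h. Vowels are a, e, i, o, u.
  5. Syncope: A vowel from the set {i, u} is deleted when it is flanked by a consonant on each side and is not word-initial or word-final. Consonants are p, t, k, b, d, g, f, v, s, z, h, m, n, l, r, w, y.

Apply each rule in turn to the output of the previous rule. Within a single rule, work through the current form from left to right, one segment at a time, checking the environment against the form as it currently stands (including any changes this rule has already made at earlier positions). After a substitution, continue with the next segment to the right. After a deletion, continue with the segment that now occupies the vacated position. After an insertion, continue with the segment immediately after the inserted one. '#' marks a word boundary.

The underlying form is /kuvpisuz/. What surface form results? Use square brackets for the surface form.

1 Word-Final Devoicing: [kuvpisuz] → [kuvpisus]
2 Progressive Voicing Assimilation: [kuvpisus] → [kuvbisus]
3 Nasal Place Assimilation: no change — [kuvbisus]
4 Intervocalic Lenition: no change — [kuvbisus]
5 Syncope: [kuvbisus] → [kvbss]

[kvbss]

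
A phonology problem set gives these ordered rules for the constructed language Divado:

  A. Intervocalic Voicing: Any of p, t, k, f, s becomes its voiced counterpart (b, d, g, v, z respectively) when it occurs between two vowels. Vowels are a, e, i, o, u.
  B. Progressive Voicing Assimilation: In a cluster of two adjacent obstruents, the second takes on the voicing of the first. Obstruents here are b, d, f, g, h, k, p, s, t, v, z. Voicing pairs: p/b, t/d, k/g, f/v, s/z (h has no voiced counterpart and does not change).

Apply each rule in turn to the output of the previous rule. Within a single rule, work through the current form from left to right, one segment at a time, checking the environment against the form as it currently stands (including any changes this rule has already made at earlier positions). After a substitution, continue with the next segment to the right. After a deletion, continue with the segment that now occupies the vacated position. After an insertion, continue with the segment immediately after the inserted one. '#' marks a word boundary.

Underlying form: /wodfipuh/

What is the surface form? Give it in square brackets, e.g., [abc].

[wodvibuh]

A Intervocalic Voicing: [wodfipuh] → [wodfibuh]
B Progressive Voicing Assimilation: [wodfibuh] → [wodvibuh]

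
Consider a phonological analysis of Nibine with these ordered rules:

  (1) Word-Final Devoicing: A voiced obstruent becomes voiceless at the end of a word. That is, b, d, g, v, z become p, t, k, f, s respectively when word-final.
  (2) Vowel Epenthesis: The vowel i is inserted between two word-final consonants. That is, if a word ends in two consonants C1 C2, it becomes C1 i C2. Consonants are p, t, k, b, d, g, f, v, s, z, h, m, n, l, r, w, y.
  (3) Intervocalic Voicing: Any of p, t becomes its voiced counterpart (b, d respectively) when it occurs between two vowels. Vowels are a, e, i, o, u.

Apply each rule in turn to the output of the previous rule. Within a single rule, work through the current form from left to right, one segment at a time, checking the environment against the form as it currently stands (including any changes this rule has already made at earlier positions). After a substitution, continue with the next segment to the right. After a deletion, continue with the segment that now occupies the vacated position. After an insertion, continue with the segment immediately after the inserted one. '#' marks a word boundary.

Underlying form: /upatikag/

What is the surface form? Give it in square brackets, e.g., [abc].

[ubadikak]

(1) Word-Final Devoicing: [upatikag] → [upatikak]
(2) Vowel Epenthesis: no change — [upatikak]
(3) Intervocalic Voicing: [upatikak] → [ubadikak]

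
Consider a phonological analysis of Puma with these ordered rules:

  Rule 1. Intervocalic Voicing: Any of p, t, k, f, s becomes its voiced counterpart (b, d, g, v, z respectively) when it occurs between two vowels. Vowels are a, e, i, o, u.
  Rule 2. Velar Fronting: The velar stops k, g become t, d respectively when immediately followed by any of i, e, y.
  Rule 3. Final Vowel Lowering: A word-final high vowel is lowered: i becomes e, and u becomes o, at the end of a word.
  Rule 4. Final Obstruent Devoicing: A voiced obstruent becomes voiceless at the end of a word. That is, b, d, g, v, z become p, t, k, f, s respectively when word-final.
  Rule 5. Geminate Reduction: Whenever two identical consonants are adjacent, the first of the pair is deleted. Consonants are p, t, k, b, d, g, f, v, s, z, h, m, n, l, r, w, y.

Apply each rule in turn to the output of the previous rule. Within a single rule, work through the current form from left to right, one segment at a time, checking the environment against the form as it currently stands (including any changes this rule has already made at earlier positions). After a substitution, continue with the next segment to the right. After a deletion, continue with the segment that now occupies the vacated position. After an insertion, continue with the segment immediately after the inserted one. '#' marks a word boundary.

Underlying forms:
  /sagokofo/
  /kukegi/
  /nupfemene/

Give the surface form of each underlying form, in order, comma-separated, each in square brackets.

[sagogovo], [kudede], [nupfemene]

/sagokofo/:
  Rule 1 Intervocalic Voicing: [sagokofo] → [sagogovo]
  Rule 2 Velar Fronting: no change — [sagogovo]
  Rule 3 Final Vowel Lowering: no change — [sagogovo]
  Rule 4 Final Obstruent Devoicing: no change — [sagogovo]
  Rule 5 Geminate Reduction: no change — [sagogovo]
/kukegi/:
  Rule 1 Intervocalic Voicing: [kukegi] → [kugegi]
  Rule 2 Velar Fronting: [kugegi] → [kudedi]
  Rule 3 Final Vowel Lowering: [kudedi] → [kudede]
  Rule 4 Final Obstruent Devoicing: no change — [kudede]
  Rule 5 Geminate Reduction: no change — [kudede]
/nupfemene/:
  Rule 1 Intervocalic Voicing: no change — [nupfemene]
  Rule 2 Velar Fronting: no change — [nupfemene]
  Rule 3 Final Vowel Lowering: no change — [nupfemene]
  Rule 4 Final Obstruent Devoicing: no change — [nupfemene]
  Rule 5 Geminate Reduction: no change — [nupfemene]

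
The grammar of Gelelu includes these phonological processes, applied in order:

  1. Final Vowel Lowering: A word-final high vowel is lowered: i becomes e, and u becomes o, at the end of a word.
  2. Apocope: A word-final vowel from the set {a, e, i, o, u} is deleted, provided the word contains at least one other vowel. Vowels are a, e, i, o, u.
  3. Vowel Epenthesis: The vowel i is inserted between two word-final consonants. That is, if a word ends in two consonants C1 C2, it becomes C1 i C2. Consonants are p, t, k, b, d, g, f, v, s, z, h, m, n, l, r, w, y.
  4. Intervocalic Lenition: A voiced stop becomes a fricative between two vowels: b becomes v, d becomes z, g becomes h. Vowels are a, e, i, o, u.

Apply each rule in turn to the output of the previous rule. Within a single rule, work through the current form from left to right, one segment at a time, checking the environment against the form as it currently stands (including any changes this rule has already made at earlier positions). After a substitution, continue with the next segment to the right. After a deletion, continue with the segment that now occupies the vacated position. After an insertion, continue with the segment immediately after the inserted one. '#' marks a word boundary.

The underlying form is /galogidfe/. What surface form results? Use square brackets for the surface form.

1 Final Vowel Lowering: no change — [galogidfe]
2 Apocope: [galogidfe] → [galogidf]
3 Vowel Epenthesis: [galogidf] → [galogidif]
4 Intervocalic Lenition: [galogidif] → [galohizif]

[galohizif]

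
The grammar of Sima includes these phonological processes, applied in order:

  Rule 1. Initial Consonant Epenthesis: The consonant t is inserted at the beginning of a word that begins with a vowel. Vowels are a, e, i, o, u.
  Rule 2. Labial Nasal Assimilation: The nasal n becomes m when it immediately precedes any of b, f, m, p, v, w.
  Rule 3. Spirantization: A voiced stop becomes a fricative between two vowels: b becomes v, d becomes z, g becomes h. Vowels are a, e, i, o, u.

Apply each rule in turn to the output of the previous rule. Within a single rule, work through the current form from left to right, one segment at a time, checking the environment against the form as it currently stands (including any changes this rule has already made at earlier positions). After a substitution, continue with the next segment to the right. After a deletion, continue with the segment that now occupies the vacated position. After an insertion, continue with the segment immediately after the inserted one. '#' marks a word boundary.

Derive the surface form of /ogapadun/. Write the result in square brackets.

[tohapazun]

Rule 1 Initial Consonant Epenthesis: [ogapadun] → [togapadun]
Rule 2 Labial Nasal Assimilation: no change — [togapadun]
Rule 3 Spirantization: [togapadun] → [tohapazun]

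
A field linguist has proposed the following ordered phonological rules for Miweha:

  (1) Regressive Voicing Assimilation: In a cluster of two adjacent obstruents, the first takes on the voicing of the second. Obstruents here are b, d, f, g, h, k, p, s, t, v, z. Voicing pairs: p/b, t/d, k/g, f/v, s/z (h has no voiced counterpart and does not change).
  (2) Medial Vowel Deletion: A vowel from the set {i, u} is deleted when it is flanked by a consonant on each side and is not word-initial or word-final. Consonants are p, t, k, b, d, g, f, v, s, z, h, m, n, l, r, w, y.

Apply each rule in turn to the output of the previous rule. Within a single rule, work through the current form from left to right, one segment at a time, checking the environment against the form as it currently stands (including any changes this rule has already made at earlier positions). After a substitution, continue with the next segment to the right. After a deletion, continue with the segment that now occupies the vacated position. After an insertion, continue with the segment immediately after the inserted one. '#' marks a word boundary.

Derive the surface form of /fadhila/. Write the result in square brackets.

[fathla]

(1) Regressive Voicing Assimilation: [fadhila] → [fathila]
(2) Medial Vowel Deletion: [fathila] → [fathla]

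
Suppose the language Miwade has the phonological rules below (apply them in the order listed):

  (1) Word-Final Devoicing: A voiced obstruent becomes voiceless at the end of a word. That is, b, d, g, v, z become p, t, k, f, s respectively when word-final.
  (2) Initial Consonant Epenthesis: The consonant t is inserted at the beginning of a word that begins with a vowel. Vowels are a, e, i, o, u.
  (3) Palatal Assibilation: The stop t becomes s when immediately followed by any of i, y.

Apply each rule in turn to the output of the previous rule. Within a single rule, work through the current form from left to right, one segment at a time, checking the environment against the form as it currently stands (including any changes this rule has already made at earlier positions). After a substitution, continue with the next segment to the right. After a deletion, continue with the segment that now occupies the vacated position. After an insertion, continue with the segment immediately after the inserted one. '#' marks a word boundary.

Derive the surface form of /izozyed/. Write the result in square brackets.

[sizozyet]

(1) Word-Final Devoicing: [izozyed] → [izozyet]
(2) Initial Consonant Epenthesis: [izozyet] → [tizozyet]
(3) Palatal Assibilation: [tizozyet] → [sizozyet]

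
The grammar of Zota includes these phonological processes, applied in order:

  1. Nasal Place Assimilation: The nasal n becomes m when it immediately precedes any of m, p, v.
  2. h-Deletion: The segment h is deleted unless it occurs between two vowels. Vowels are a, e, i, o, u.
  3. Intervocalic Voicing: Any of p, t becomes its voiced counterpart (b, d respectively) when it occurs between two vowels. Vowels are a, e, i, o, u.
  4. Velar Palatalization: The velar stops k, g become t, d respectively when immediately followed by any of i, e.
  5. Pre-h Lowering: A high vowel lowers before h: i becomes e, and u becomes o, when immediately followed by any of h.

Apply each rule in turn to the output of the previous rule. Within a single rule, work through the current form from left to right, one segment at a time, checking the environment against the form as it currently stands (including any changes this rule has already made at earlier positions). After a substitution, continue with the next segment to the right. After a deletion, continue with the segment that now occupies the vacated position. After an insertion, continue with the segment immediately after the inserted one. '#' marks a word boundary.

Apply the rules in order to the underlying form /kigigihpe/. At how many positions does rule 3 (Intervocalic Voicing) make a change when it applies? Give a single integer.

1 Nasal Place Assimilation: no change — [kigigihpe]
2 h-Deletion: [kigigihpe] → [kigigipe]
3 Intervocalic Voicing: [kigigipe] → [kigigibe]
4 Velar Palatalization: [kigigibe] → [tididibe]
5 Pre-h Lowering: no change — [tididibe]
Rule 3 changed 1 position(s).

1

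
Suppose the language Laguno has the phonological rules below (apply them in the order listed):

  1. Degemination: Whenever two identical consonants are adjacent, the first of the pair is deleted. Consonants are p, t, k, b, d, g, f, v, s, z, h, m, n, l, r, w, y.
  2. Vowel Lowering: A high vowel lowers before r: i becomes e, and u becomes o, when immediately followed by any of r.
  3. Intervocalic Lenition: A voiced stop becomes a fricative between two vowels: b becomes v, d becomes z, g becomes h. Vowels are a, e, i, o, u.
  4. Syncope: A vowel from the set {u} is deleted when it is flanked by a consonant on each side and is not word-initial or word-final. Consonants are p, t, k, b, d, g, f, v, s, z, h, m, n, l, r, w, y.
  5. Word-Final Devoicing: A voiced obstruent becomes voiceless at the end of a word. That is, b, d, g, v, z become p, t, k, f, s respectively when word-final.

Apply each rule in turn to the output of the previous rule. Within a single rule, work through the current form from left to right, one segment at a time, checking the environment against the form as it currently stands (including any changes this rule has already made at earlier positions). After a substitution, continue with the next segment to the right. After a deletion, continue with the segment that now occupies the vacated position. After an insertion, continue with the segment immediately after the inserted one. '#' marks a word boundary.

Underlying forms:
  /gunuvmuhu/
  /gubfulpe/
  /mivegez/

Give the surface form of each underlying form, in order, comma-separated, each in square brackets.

[gnvmhu], [gbflpe], [mivehes]

/gunuvmuhu/:
  1 Degemination: no change — [gunuvmuhu]
  2 Vowel Lowering: no change — [gunuvmuhu]
  3 Intervocalic Lenition: no change — [gunuvmuhu]
  4 Syncope: [gunuvmuhu] → [gnvmhu]
  5 Word-Final Devoicing: no change — [gnvmhu]
/gubfulpe/:
  1 Degemination: no change — [gubfulpe]
  2 Vowel Lowering: no change — [gubfulpe]
  3 Intervocalic Lenition: no change — [gubfulpe]
  4 Syncope: [gubfulpe] → [gbflpe]
  5 Word-Final Devoicing: no change — [gbflpe]
/mivegez/:
  1 Degemination: no change — [mivegez]
  2 Vowel Lowering: no change — [mivegez]
  3 Intervocalic Lenition: [mivegez] → [mivehez]
  4 Syncope: no change — [mivehez]
  5 Word-Final Devoicing: [mivehez] → [mivehes]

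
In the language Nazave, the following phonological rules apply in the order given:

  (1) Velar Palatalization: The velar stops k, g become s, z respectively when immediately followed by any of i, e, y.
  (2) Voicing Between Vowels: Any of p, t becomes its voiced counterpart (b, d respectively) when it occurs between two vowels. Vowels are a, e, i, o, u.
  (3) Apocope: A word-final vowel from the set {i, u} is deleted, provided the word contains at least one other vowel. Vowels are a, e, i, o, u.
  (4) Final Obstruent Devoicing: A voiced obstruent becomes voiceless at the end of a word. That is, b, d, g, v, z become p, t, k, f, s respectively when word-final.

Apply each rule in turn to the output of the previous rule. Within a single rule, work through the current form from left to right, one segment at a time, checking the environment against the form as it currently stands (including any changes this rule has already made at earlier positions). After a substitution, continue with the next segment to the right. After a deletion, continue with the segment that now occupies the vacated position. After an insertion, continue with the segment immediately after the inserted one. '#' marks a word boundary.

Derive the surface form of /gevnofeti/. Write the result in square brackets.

[zevnofet]

(1) Velar Palatalization: [gevnofeti] → [zevnofeti]
(2) Voicing Between Vowels: [zevnofeti] → [zevnofedi]
(3) Apocope: [zevnofedi] → [zevnofed]
(4) Final Obstruent Devoicing: [zevnofed] → [zevnofet]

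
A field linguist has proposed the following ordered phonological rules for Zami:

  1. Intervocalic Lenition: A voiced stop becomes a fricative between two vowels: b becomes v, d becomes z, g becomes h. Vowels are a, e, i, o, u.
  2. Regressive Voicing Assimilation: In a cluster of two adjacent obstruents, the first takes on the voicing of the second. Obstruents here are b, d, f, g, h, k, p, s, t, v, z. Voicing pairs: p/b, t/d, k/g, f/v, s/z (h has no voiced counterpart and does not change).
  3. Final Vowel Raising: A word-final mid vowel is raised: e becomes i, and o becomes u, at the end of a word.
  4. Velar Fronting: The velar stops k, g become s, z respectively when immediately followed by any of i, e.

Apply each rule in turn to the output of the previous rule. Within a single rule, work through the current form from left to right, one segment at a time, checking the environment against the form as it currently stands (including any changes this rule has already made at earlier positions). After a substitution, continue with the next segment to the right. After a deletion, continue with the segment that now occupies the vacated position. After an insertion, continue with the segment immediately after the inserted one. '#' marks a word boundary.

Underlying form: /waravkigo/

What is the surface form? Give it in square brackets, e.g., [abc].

1 Intervocalic Lenition: [waravkigo] → [waravkiho]
2 Regressive Voicing Assimilation: [waravkiho] → [warafkiho]
3 Final Vowel Raising: [warafkiho] → [warafkihu]
4 Velar Fronting: [warafkihu] → [warafsihu]

[warafsihu]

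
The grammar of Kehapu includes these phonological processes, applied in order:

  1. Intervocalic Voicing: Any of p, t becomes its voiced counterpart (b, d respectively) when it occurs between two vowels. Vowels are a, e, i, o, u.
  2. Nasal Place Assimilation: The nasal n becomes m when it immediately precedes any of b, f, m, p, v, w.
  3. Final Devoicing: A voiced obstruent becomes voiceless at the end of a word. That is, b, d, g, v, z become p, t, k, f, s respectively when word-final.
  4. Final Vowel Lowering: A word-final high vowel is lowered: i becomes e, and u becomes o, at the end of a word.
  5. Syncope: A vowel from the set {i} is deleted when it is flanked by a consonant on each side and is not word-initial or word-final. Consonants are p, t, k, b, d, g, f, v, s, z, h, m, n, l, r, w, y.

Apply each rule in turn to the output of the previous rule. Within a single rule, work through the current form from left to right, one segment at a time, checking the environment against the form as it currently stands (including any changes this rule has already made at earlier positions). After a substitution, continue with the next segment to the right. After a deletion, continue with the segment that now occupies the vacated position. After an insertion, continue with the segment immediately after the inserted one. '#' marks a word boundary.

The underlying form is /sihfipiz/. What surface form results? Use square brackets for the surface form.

1 Intervocalic Voicing: [sihfipiz] → [sihfibiz]
2 Nasal Place Assimilation: no change — [sihfibiz]
3 Final Devoicing: [sihfibiz] → [sihfibis]
4 Final Vowel Lowering: no change — [sihfibis]
5 Syncope: [sihfibis] → [shfbs]

[shfbs]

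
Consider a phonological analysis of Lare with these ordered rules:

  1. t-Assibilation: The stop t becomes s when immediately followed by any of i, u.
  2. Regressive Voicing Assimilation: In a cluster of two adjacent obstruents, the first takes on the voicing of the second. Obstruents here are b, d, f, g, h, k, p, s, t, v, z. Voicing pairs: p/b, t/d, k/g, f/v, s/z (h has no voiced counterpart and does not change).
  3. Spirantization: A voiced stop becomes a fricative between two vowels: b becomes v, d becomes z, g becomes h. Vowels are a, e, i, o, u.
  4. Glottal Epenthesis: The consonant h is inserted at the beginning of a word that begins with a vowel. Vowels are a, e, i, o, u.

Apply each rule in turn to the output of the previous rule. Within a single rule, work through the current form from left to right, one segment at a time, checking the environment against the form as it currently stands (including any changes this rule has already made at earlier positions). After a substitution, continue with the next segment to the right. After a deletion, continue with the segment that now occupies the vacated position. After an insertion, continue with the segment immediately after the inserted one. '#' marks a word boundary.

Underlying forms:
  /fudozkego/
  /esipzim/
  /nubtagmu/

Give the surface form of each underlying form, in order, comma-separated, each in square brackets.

/fudozkego/:
  1 t-Assibilation: no change — [fudozkego]
  2 Regressive Voicing Assimilation: [fudozkego] → [fudoskego]
  3 Spirantization: [fudoskego] → [fuzoskeho]
  4 Glottal Epenthesis: no change — [fuzoskeho]
/esipzim/:
  1 t-Assibilation: no change — [esipzim]
  2 Regressive Voicing Assimilation: [esipzim] → [esibzim]
  3 Spirantization: no change — [esibzim]
  4 Glottal Epenthesis: [esibzim] → [hesibzim]
/nubtagmu/:
  1 t-Assibilation: no change — [nubtagmu]
  2 Regressive Voicing Assimilation: [nubtagmu] → [nuptagmu]
  3 Spirantization: no change — [nuptagmu]
  4 Glottal Epenthesis: no change — [nuptagmu]

[fuzoskeho], [hesibzim], [nuptagmu]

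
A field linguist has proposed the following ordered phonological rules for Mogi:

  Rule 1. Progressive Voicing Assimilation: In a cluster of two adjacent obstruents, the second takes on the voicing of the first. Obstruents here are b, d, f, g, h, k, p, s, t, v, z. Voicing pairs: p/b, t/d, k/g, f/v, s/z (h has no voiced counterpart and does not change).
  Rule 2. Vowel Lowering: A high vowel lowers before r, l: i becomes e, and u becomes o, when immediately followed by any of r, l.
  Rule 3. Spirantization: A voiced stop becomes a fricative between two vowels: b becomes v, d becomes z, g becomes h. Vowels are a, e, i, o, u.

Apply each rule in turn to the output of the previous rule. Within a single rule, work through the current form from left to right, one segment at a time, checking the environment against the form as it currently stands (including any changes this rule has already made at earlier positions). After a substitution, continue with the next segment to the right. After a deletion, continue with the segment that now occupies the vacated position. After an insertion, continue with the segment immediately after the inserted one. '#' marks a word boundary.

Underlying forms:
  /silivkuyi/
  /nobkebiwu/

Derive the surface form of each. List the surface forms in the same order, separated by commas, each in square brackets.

/silivkuyi/:
  Rule 1 Progressive Voicing Assimilation: [silivkuyi] → [silivguyi]
  Rule 2 Vowel Lowering: [silivguyi] → [selivguyi]
  Rule 3 Spirantization: no change — [selivguyi]
/nobkebiwu/:
  Rule 1 Progressive Voicing Assimilation: [nobkebiwu] → [nobgebiwu]
  Rule 2 Vowel Lowering: no change — [nobgebiwu]
  Rule 3 Spirantization: [nobgebiwu] → [nobgeviwu]

[selivguyi], [nobgeviwu]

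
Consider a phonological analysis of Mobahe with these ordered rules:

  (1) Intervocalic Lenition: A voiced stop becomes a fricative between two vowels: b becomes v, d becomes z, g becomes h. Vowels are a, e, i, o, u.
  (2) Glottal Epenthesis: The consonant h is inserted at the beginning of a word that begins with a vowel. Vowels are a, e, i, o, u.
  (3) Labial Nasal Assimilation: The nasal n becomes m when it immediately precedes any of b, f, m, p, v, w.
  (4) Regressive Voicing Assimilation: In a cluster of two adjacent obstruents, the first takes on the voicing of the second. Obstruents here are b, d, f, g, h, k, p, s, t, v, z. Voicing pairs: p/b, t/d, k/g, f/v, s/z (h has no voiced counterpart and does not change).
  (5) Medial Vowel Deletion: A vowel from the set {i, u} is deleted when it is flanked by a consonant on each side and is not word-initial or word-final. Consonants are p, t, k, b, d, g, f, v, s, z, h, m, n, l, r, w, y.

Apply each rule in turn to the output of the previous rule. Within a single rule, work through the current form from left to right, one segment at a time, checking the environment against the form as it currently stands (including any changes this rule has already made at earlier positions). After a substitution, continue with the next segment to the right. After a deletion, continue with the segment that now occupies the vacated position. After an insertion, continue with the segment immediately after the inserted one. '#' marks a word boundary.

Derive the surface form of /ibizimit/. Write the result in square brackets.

[hvzmt]

(1) Intervocalic Lenition: [ibizimit] → [ivizimit]
(2) Glottal Epenthesis: [ivizimit] → [hivizimit]
(3) Labial Nasal Assimilation: no change — [hivizimit]
(4) Regressive Voicing Assimilation: no change — [hivizimit]
(5) Medial Vowel Deletion: [hivizimit] → [hvzmt]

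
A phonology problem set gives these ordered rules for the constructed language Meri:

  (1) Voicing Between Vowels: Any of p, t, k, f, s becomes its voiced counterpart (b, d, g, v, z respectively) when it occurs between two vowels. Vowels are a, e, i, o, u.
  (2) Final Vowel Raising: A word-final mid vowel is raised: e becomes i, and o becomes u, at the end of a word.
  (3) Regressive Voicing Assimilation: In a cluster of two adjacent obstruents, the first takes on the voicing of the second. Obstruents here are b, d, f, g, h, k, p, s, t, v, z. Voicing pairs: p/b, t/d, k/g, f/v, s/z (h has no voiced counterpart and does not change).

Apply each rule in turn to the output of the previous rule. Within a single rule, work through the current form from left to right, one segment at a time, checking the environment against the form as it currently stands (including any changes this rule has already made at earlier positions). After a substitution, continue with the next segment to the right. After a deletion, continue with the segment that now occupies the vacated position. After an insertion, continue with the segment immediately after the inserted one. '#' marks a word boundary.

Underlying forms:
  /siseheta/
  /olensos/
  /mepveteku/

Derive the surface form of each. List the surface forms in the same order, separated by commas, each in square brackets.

/siseheta/:
  (1) Voicing Between Vowels: [siseheta] → [sizeheda]
  (2) Final Vowel Raising: no change — [sizeheda]
  (3) Regressive Voicing Assimilation: no change — [sizeheda]
/olensos/:
  (1) Voicing Between Vowels: no change — [olensos]
  (2) Final Vowel Raising: no change — [olensos]
  (3) Regressive Voicing Assimilation: no change — [olensos]
/mepveteku/:
  (1) Voicing Between Vowels: [mepveteku] → [mepvedegu]
  (2) Final Vowel Raising: no change — [mepvedegu]
  (3) Regressive Voicing Assimilation: [mepvedegu] → [mebvedegu]

[sizeheda], [olensos], [mebvedegu]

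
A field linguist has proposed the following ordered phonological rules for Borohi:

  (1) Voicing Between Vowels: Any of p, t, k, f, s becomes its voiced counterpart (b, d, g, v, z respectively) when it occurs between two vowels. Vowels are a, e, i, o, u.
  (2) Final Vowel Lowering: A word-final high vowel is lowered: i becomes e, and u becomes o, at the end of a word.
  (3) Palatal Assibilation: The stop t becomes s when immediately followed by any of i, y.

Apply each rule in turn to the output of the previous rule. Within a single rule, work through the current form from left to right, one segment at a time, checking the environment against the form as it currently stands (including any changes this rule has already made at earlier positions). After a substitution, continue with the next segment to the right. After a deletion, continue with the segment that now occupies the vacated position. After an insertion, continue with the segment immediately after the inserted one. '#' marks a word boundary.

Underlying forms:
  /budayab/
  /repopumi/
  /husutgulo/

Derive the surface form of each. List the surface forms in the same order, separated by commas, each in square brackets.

/budayab/:
  (1) Voicing Between Vowels: no change — [budayab]
  (2) Final Vowel Lowering: no change — [budayab]
  (3) Palatal Assibilation: no change — [budayab]
/repopumi/:
  (1) Voicing Between Vowels: [repopumi] → [rebobumi]
  (2) Final Vowel Lowering: [rebobumi] → [rebobume]
  (3) Palatal Assibilation: no change — [rebobume]
/husutgulo/:
  (1) Voicing Between Vowels: [husutgulo] → [huzutgulo]
  (2) Final Vowel Lowering: no change — [huzutgulo]
  (3) Palatal Assibilation: no change — [huzutgulo]

[budayab], [rebobume], [huzutgulo]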